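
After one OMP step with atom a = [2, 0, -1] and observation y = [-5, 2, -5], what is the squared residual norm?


a^T a = 5.
a^T y = -5.
coeff = -5/5 = -1.
||r||^2 = 49.

49


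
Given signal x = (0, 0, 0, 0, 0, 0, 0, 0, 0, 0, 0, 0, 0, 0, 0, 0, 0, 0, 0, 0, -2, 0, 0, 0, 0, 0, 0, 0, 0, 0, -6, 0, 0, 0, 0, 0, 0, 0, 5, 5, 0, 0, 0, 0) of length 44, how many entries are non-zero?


Non-zero positions: [20, 30, 38, 39].
Sparsity = 4.

4


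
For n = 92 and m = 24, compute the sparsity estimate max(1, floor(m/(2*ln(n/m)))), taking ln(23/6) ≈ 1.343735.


n/m = 92/24 = 23/6.
ln(n/m) ≈ 1.343735.
2*ln(n/m) ≈ 2.68747.
m/(2*ln(n/m)) ≈ 24/2.68747 ≈ 8.9303.
floor = 8.
k_max = max(1, 8) = 8.

8


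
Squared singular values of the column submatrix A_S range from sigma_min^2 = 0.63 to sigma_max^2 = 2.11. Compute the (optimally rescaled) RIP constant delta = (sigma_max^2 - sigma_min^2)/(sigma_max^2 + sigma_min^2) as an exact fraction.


lambda_max - lambda_min = 2.11 - 0.63 = 1.48.
lambda_max + lambda_min = 2.11 + 0.63 = 2.74.
delta = 1.48/2.74 = 148/274 = 74/137.

74/137


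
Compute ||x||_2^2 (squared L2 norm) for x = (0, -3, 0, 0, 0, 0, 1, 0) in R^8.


Non-zero entries: [(1, -3), (6, 1)]
Squares: [9, 1]
||x||_2^2 = sum = 10.

10


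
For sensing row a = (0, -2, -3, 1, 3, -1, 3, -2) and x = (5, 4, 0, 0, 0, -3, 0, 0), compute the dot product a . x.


Non-zero terms: ['0*5', '-2*4', '-1*-3']
Products: [0, -8, 3]
y = sum = -5.

-5


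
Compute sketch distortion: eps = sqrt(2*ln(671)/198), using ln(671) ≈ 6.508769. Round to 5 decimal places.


ln(671) ≈ 6.508769.
2*ln(N)/m ≈ 2*6.508769/198 ≈ 0.06574514.
eps = sqrt(0.06574514) ≈ 0.2564082 ≈ 0.25641.

0.25641


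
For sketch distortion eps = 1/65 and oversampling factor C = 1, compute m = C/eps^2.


1/eps = 65.
(1/eps)^2 = 4225.
m = 1*4225 = 4225.

4225


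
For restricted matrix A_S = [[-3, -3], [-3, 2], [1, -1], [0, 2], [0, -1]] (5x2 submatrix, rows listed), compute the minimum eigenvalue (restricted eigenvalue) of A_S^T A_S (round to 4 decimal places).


A_S^T A_S = [[19, 2], [2, 19]].
trace = 38.
det = 357.
disc = trace^2 - 4*det = 1444 - 4*357 = 16.
sqrt(16) = 4.
lam_min = (38 - 4)/2 = 17 = 17.0000.

17.0000


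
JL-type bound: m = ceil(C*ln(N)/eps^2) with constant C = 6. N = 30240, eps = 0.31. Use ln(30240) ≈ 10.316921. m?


ln(30240) ≈ 10.316921.
eps^2 = 0.31^2 = 0.0961.
C*ln(N)/eps^2 ≈ 6*10.316921/0.0961 ≈ 644.1366.
m = ceil(644.1366) = 645.

645


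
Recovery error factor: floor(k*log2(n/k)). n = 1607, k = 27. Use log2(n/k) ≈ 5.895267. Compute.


log2(n/k) = log2(1607/27) ≈ 5.895267.
k*log2(n/k) ≈ 27*5.895267 = 159.172209.
floor(159.172209) = 159.

159


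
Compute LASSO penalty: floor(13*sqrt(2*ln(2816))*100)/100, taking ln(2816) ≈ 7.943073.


ln(2816) ≈ 7.943073.
2*ln(n) ≈ 15.886146.
sqrt(2*ln(n)) ≈ sqrt(15.886146) ≈ 3.985743.
lambda ≈ 13*3.985743 = 51.814659.
floor(lambda*100)/100 = 51.81.

51.81


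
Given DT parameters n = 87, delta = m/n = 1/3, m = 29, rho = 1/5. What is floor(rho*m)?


m = 1/3*87 = 29.
rho = 1/5.
rho*m = 1/5*29 = 5.8.
k = floor(5.8) = 5.

5


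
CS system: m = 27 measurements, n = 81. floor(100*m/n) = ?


100*m/n = 100*27/81 ≈ 33.3333.
floor = 33.

33


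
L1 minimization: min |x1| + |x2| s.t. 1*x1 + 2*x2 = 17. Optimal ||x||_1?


Axis intercepts:
  x1 = 17, x2 = 0: L1 = 17
  x1 = 0, x2 = 17/2: L1 = 17/2
x* = (0, 17/2)
||x*||_1 = 17/2.

17/2


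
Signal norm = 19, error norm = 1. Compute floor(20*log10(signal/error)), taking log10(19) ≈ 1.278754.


||x||/||e|| = 19/1 = 19.
log10(19) ≈ 1.278754.
20*log10(||x||/||e||) ≈ 20*1.278754 = 25.57508.
floor(25.57508) = 25.

25


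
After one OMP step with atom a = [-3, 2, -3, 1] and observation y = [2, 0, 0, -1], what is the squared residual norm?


a^T a = 23.
a^T y = -7.
coeff = -7/23 = -7/23.
||r||^2 = 66/23.

66/23


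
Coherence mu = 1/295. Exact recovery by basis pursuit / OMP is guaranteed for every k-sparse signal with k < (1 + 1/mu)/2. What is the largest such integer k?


1/mu = 295.
1 + 1/mu = 296.
(1 + 1/mu)/2 = 148 is an integer and the inequality is strict, so k_max = 148 - 1 = 147.

147


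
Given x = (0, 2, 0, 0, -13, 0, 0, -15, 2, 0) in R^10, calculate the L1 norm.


Non-zero entries: [(1, 2), (4, -13), (7, -15), (8, 2)]
Absolute values: [2, 13, 15, 2]
||x||_1 = sum = 32.

32


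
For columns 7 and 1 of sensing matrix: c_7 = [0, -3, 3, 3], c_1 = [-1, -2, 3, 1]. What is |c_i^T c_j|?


Inner product: 0*-1 + -3*-2 + 3*3 + 3*1
Products: [0, 6, 9, 3]
Sum = 18.
|dot| = 18.

18


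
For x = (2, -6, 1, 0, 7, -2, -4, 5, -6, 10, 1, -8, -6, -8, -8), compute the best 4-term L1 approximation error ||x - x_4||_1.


Sorted |x_i| descending: [10, 8, 8, 8, 7, 6, 6, 6, 5, 4, 2, 2, 1, 1, 0]
Keep top 4: [10, 8, 8, 8]
Tail entries: [7, 6, 6, 6, 5, 4, 2, 2, 1, 1, 0]
L1 error = sum of tail = 40.

40


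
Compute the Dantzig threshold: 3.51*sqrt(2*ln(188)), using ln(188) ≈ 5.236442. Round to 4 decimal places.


ln(188) ≈ 5.236442.
2*ln(n) ≈ 10.472884.
sqrt(2*ln(n)) ≈ sqrt(10.472884) ≈ 3.236184.
threshold ≈ 3.51*3.236184 = 11.35900584 ≈ 11.3590.

11.3590


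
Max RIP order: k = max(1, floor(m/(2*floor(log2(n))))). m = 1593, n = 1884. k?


floor(log2(1884)) = 10.
2*10 = 20.
m/(2*floor(log2(n))) = 1593/20 ≈ 79.65.
floor = 79.
k = max(1, 79) = 79.

79


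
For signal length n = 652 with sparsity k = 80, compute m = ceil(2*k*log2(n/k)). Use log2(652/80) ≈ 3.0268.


log2(n/k) = log2(652/80) ≈ 3.0268.
2*k*log2(n/k) ≈ 2*80*3.0268 = 484.288.
m = ceil(484.288) = 485.

485


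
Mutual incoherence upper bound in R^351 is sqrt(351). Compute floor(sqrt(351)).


18^2 = 324 <= 351 < 361 = 19^2, so 18 <= sqrt(351) < 19.
floor(sqrt(351)) = 18.

18


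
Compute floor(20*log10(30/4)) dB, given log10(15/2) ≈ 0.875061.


||x||/||e|| = 30/4 = 15/2.
log10(15/2) ≈ 0.875061.
20*log10(||x||/||e||) ≈ 20*0.875061 = 17.50122.
floor(17.50122) = 17.

17


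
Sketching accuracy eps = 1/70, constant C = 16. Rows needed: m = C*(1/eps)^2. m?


1/eps = 70.
(1/eps)^2 = 4900.
m = 16*4900 = 78400.

78400


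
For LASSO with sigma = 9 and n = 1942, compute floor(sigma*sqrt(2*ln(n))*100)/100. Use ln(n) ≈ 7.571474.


ln(1942) ≈ 7.571474.
2*ln(n) ≈ 15.142948.
sqrt(2*ln(n)) ≈ sqrt(15.142948) ≈ 3.891394.
lambda ≈ 9*3.891394 = 35.022546.
floor(lambda*100)/100 = 35.02.

35.02


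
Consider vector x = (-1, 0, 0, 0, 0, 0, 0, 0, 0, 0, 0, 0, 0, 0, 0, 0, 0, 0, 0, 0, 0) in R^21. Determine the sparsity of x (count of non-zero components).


Non-zero positions: [0].
Sparsity = 1.

1


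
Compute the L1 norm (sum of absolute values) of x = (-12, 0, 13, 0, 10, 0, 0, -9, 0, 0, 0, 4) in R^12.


Non-zero entries: [(0, -12), (2, 13), (4, 10), (7, -9), (11, 4)]
Absolute values: [12, 13, 10, 9, 4]
||x||_1 = sum = 48.

48


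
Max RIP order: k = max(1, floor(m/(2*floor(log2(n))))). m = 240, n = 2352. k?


floor(log2(2352)) = 11.
2*11 = 22.
m/(2*floor(log2(n))) = 240/22 ≈ 10.9091.
floor = 10.
k = max(1, 10) = 10.

10


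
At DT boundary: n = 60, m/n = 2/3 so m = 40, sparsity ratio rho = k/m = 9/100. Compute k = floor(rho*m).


m = 2/3*60 = 40.
rho = 9/100.
rho*m = 9/100*40 = 3.6.
k = floor(3.6) = 3.

3


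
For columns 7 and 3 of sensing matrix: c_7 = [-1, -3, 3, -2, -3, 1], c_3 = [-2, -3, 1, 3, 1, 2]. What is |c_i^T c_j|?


Inner product: -1*-2 + -3*-3 + 3*1 + -2*3 + -3*1 + 1*2
Products: [2, 9, 3, -6, -3, 2]
Sum = 7.
|dot| = 7.

7


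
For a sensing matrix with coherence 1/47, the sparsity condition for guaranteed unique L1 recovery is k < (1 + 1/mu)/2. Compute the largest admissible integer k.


1/mu = 47.
1 + 1/mu = 48.
(1 + 1/mu)/2 = 24 is an integer and the inequality is strict, so k_max = 24 - 1 = 23.

23


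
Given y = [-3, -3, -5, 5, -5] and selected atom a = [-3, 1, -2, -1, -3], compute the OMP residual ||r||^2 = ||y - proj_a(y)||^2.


a^T a = 24.
a^T y = 26.
coeff = 26/24 = 13/12.
||r||^2 = 389/6.

389/6


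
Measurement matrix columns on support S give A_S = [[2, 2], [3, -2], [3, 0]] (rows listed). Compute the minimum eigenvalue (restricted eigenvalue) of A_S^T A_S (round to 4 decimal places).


A_S^T A_S = [[22, -2], [-2, 8]].
trace = 30.
det = 172.
disc = trace^2 - 4*det = 900 - 4*172 = 212.
sqrt(212) ≈ 14.560220.
lam_min = (30 - sqrt(212))/2 ≈ (30 - 14.560220)/2 = 7.71989 ≈ 7.7199.

7.7199


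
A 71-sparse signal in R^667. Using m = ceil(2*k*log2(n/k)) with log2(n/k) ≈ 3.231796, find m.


log2(n/k) = log2(667/71) ≈ 3.231796.
2*k*log2(n/k) ≈ 2*71*3.231796 = 458.915032.
m = ceil(458.915032) = 459.

459


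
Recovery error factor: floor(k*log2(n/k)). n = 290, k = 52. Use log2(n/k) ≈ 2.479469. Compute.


log2(n/k) = log2(290/52) ≈ 2.479469.
k*log2(n/k) ≈ 52*2.479469 = 128.932388.
floor(128.932388) = 128.

128


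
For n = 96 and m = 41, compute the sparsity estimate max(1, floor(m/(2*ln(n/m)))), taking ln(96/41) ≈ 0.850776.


n/m = 96/41.
ln(n/m) ≈ 0.850776.
2*ln(n/m) ≈ 1.701552.
m/(2*ln(n/m)) ≈ 41/1.701552 ≈ 24.0956.
floor = 24.
k_max = max(1, 24) = 24.

24


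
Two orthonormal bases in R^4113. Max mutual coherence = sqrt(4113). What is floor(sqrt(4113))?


64^2 = 4096 <= 4113 < 4225 = 65^2, so 64 <= sqrt(4113) < 65.
floor(sqrt(4113)) = 64.

64


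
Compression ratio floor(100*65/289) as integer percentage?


100*m/n = 100*65/289 ≈ 22.4913.
floor = 22.

22


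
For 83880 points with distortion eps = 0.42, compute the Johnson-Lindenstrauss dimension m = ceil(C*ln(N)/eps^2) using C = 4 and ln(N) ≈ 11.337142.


ln(83880) ≈ 11.337142.
eps^2 = 0.42^2 = 0.1764.
C*ln(N)/eps^2 ≈ 4*11.337142/0.1764 ≈ 257.078.
m = ceil(257.078) = 258.

258


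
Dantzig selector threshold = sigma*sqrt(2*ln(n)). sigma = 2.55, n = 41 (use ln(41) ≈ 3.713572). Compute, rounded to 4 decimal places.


ln(41) ≈ 3.713572.
2*ln(n) ≈ 7.427144.
sqrt(2*ln(n)) ≈ sqrt(7.427144) ≈ 2.725279.
threshold ≈ 2.55*2.725279 = 6.94946145 ≈ 6.9495.

6.9495


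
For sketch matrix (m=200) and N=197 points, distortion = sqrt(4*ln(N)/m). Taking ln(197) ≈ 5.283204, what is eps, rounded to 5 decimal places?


ln(197) ≈ 5.283204.
4*ln(N)/m ≈ 4*5.283204/200 ≈ 0.10566408.
eps = sqrt(0.10566408) ≈ 0.3250601 ≈ 0.32506.

0.32506


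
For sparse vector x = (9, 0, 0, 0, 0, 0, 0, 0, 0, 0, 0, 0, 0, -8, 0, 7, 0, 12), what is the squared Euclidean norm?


Non-zero entries: [(0, 9), (13, -8), (15, 7), (17, 12)]
Squares: [81, 64, 49, 144]
||x||_2^2 = sum = 338.

338


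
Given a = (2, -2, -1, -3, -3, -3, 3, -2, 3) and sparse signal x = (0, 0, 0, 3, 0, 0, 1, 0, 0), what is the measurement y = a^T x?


Non-zero terms: ['-3*3', '3*1']
Products: [-9, 3]
y = sum = -6.

-6


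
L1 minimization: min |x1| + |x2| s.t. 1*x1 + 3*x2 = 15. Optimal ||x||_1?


Axis intercepts:
  x1 = 15, x2 = 0: L1 = 15
  x1 = 0, x2 = 5: L1 = 5
x* = (0, 5)
||x*||_1 = 5.

5


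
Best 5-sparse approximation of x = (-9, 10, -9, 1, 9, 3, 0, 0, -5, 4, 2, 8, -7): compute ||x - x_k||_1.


Sorted |x_i| descending: [10, 9, 9, 9, 8, 7, 5, 4, 3, 2, 1, 0, 0]
Keep top 5: [10, 9, 9, 9, 8]
Tail entries: [7, 5, 4, 3, 2, 1, 0, 0]
L1 error = sum of tail = 22.

22


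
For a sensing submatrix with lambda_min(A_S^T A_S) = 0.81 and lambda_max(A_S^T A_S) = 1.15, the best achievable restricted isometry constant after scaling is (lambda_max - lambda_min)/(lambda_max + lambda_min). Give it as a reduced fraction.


lambda_max - lambda_min = 1.15 - 0.81 = 0.34.
lambda_max + lambda_min = 1.15 + 0.81 = 1.96.
delta = 0.34/1.96 = 34/196 = 17/98.

17/98


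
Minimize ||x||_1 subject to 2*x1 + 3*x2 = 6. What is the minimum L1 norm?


Axis intercepts:
  x1 = 3, x2 = 0: L1 = 3
  x1 = 0, x2 = 2: L1 = 2
x* = (0, 2)
||x*||_1 = 2.

2


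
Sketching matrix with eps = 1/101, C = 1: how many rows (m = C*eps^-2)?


1/eps = 101.
(1/eps)^2 = 10201.
m = 1*10201 = 10201.

10201


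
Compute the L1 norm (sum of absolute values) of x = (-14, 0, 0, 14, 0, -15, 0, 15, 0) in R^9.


Non-zero entries: [(0, -14), (3, 14), (5, -15), (7, 15)]
Absolute values: [14, 14, 15, 15]
||x||_1 = sum = 58.

58


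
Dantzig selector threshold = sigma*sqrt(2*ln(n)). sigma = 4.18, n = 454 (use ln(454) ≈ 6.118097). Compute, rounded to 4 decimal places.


ln(454) ≈ 6.118097.
2*ln(n) ≈ 12.236194.
sqrt(2*ln(n)) ≈ sqrt(12.236194) ≈ 3.498027.
threshold ≈ 4.18*3.498027 = 14.62175286 ≈ 14.6218.

14.6218


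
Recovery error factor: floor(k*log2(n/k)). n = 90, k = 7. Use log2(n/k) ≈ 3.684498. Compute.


log2(n/k) = log2(90/7) ≈ 3.684498.
k*log2(n/k) ≈ 7*3.684498 = 25.791486.
floor(25.791486) = 25.

25


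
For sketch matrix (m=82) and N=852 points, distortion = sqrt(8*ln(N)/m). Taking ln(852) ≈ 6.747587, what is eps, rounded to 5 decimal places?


ln(852) ≈ 6.747587.
8*ln(N)/m ≈ 8*6.747587/82 ≈ 0.65830117.
eps = sqrt(0.65830117) ≈ 0.8113576 ≈ 0.81136.

0.81136


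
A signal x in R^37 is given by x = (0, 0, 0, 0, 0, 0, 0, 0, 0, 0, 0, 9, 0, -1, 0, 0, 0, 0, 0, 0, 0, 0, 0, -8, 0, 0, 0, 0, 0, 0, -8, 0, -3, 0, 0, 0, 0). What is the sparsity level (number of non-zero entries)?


Non-zero positions: [11, 13, 23, 30, 32].
Sparsity = 5.

5


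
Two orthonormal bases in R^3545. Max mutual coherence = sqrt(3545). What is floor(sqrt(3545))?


59^2 = 3481 <= 3545 < 3600 = 60^2, so 59 <= sqrt(3545) < 60.
floor(sqrt(3545)) = 59.

59


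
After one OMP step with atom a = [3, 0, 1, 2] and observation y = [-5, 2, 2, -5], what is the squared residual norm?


a^T a = 14.
a^T y = -23.
coeff = -23/14 = -23/14.
||r||^2 = 283/14.

283/14


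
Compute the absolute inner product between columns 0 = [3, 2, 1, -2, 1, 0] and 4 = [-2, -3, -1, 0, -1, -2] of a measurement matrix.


Inner product: 3*-2 + 2*-3 + 1*-1 + -2*0 + 1*-1 + 0*-2
Products: [-6, -6, -1, 0, -1, 0]
Sum = -14.
|dot| = 14.

14


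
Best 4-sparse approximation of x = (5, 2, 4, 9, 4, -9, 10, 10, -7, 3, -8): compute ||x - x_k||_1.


Sorted |x_i| descending: [10, 10, 9, 9, 8, 7, 5, 4, 4, 3, 2]
Keep top 4: [10, 10, 9, 9]
Tail entries: [8, 7, 5, 4, 4, 3, 2]
L1 error = sum of tail = 33.

33


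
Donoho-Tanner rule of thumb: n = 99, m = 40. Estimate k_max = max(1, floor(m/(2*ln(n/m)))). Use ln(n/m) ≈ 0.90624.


n/m = 99/40.
ln(n/m) ≈ 0.90624.
2*ln(n/m) ≈ 1.81248.
m/(2*ln(n/m)) ≈ 40/1.81248 ≈ 22.0692.
floor = 22.
k_max = max(1, 22) = 22.

22


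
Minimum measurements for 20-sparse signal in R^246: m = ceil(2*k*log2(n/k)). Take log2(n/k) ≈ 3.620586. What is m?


log2(n/k) = log2(246/20) ≈ 3.620586.
2*k*log2(n/k) ≈ 2*20*3.620586 = 144.82344.
m = ceil(144.82344) = 145.

145


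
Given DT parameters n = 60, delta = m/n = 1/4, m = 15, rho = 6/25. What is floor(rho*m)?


m = 1/4*60 = 15.
rho = 6/25.
rho*m = 6/25*15 = 3.6.
k = floor(3.6) = 3.

3


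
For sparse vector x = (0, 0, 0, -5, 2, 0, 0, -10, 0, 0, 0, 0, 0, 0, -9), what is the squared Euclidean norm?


Non-zero entries: [(3, -5), (4, 2), (7, -10), (14, -9)]
Squares: [25, 4, 100, 81]
||x||_2^2 = sum = 210.

210


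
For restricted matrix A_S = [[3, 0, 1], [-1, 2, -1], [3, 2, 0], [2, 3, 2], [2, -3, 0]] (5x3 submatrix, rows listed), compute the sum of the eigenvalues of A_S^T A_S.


Sum of eigenvalues of A_S^T A_S = trace(A_S^T A_S) = sum of squared column norms of A_S.
A_S^T A_S diagonal: [27, 26, 6].
trace = 27 + 26 + 6 = 59.

59


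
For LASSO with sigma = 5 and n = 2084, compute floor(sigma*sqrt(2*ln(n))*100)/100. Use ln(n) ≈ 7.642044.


ln(2084) ≈ 7.642044.
2*ln(n) ≈ 15.284088.
sqrt(2*ln(n)) ≈ sqrt(15.284088) ≈ 3.909487.
lambda ≈ 5*3.909487 = 19.547435.
floor(lambda*100)/100 = 19.54.

19.54


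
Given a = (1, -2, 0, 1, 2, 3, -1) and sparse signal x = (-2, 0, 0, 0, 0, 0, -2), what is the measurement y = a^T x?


Non-zero terms: ['1*-2', '-1*-2']
Products: [-2, 2]
y = sum = 0.

0


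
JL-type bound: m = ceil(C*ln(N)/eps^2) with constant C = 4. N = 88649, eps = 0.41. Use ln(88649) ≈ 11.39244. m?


ln(88649) ≈ 11.39244.
eps^2 = 0.41^2 = 0.1681.
C*ln(N)/eps^2 ≈ 4*11.39244/0.1681 ≈ 271.0872.
m = ceil(271.0872) = 272.

272


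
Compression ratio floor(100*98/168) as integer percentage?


100*m/n = 100*98/168 ≈ 58.3333.
floor = 58.

58


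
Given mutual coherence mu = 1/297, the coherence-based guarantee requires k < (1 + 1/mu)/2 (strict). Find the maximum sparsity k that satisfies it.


1/mu = 297.
1 + 1/mu = 298.
(1 + 1/mu)/2 = 149 is an integer and the inequality is strict, so k_max = 149 - 1 = 148.

148


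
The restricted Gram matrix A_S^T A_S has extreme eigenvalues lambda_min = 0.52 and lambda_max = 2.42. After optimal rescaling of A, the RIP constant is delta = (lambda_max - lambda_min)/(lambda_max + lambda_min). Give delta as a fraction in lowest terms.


lambda_max - lambda_min = 2.42 - 0.52 = 1.90.
lambda_max + lambda_min = 2.42 + 0.52 = 2.94.
delta = 1.90/2.94 = 190/294 = 95/147.

95/147


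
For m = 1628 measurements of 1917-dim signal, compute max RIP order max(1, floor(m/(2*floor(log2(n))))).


floor(log2(1917)) = 10.
2*10 = 20.
m/(2*floor(log2(n))) = 1628/20 ≈ 81.4.
floor = 81.
k = max(1, 81) = 81.

81


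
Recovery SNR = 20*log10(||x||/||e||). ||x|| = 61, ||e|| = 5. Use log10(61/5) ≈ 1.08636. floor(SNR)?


||x||/||e|| = 61/5.
log10(61/5) ≈ 1.08636.
20*log10(||x||/||e||) ≈ 20*1.08636 = 21.7272.
floor(21.7272) = 21.

21


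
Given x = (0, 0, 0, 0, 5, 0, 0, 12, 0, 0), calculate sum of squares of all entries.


Non-zero entries: [(4, 5), (7, 12)]
Squares: [25, 144]
||x||_2^2 = sum = 169.

169


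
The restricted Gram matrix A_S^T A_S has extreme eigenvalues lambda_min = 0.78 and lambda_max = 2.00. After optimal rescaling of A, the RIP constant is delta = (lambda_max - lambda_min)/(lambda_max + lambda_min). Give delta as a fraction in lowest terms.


lambda_max - lambda_min = 2.00 - 0.78 = 1.22.
lambda_max + lambda_min = 2.00 + 0.78 = 2.78.
delta = 1.22/2.78 = 122/278 = 61/139.

61/139


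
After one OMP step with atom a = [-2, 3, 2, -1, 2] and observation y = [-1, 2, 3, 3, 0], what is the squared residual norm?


a^T a = 22.
a^T y = 11.
coeff = 11/22 = 1/2.
||r||^2 = 35/2.

35/2


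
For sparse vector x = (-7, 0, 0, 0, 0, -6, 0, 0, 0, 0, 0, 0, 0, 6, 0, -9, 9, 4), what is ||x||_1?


Non-zero entries: [(0, -7), (5, -6), (13, 6), (15, -9), (16, 9), (17, 4)]
Absolute values: [7, 6, 6, 9, 9, 4]
||x||_1 = sum = 41.

41


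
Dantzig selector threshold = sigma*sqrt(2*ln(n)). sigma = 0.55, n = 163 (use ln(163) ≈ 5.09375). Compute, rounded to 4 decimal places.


ln(163) ≈ 5.09375.
2*ln(n) ≈ 10.1875.
sqrt(2*ln(n)) ≈ sqrt(10.1875) ≈ 3.191786.
threshold ≈ 0.55*3.191786 = 1.7554823 ≈ 1.7555.

1.7555


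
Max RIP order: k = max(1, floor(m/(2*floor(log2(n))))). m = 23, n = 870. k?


floor(log2(870)) = 9.
2*9 = 18.
m/(2*floor(log2(n))) = 23/18 ≈ 1.2778.
floor = 1.
k = max(1, 1) = 1.

1


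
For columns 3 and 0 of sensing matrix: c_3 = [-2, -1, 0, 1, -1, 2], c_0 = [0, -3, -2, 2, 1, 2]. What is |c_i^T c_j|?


Inner product: -2*0 + -1*-3 + 0*-2 + 1*2 + -1*1 + 2*2
Products: [0, 3, 0, 2, -1, 4]
Sum = 8.
|dot| = 8.

8


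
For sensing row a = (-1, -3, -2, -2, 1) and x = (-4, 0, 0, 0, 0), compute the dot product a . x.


Non-zero terms: ['-1*-4']
Products: [4]
y = sum = 4.

4


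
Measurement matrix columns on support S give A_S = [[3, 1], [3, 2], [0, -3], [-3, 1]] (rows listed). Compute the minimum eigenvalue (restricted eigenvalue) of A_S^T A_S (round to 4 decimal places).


A_S^T A_S = [[27, 6], [6, 15]].
trace = 42.
det = 369.
disc = trace^2 - 4*det = 1764 - 4*369 = 288.
sqrt(288) ≈ 16.970563.
lam_min = (42 - sqrt(288))/2 ≈ (42 - 16.970563)/2 = 12.5147185 ≈ 12.5147.

12.5147


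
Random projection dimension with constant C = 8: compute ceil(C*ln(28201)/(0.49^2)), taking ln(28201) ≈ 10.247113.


ln(28201) ≈ 10.247113.
eps^2 = 0.49^2 = 0.2401.
C*ln(N)/eps^2 ≈ 8*10.247113/0.2401 ≈ 341.4282.
m = ceil(341.4282) = 342.

342


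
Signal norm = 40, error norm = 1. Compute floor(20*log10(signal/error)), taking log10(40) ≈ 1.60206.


||x||/||e|| = 40/1 = 40.
log10(40) ≈ 1.60206.
20*log10(||x||/||e||) ≈ 20*1.60206 = 32.0412.
floor(32.0412) = 32.

32


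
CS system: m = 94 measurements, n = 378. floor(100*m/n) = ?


100*m/n = 100*94/378 ≈ 24.8677.
floor = 24.

24


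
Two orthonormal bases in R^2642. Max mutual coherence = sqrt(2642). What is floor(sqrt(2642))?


51^2 = 2601 <= 2642 < 2704 = 52^2, so 51 <= sqrt(2642) < 52.
floor(sqrt(2642)) = 51.

51


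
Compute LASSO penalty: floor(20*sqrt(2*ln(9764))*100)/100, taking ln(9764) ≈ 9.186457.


ln(9764) ≈ 9.186457.
2*ln(n) ≈ 18.372914.
sqrt(2*ln(n)) ≈ sqrt(18.372914) ≈ 4.286364.
lambda ≈ 20*4.286364 = 85.72728.
floor(lambda*100)/100 = 85.72.

85.72


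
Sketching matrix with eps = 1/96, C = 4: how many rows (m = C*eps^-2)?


1/eps = 96.
(1/eps)^2 = 9216.
m = 4*9216 = 36864.

36864


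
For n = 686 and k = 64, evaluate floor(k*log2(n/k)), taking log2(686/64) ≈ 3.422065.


log2(n/k) = log2(686/64) ≈ 3.422065.
k*log2(n/k) ≈ 64*3.422065 = 219.01216.
floor(219.01216) = 219.

219


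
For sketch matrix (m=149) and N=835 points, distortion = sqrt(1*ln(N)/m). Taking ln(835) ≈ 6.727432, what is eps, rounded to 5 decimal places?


ln(835) ≈ 6.727432.
1*ln(N)/m ≈ 1*6.727432/149 ≈ 0.04515055.
eps = sqrt(0.04515055) ≈ 0.2124866 ≈ 0.21249.

0.21249


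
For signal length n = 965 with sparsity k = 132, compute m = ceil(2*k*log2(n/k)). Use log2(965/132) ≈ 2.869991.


log2(n/k) = log2(965/132) ≈ 2.869991.
2*k*log2(n/k) ≈ 2*132*2.869991 = 757.677624.
m = ceil(757.677624) = 758.

758


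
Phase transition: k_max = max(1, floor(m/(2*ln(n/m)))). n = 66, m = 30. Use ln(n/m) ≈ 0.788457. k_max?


n/m = 66/30 = 11/5.
ln(n/m) ≈ 0.788457.
2*ln(n/m) ≈ 1.576914.
m/(2*ln(n/m)) ≈ 30/1.576914 ≈ 19.0245.
floor = 19.
k_max = max(1, 19) = 19.

19


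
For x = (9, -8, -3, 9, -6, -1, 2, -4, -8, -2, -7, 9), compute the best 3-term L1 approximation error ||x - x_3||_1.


Sorted |x_i| descending: [9, 9, 9, 8, 8, 7, 6, 4, 3, 2, 2, 1]
Keep top 3: [9, 9, 9]
Tail entries: [8, 8, 7, 6, 4, 3, 2, 2, 1]
L1 error = sum of tail = 41.

41


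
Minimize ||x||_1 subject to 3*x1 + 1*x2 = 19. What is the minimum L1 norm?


Axis intercepts:
  x1 = 19/3, x2 = 0: L1 = 19/3
  x1 = 0, x2 = 19: L1 = 19
x* = (19/3, 0)
||x*||_1 = 19/3.

19/3


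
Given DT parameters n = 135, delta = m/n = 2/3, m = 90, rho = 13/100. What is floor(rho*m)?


m = 2/3*135 = 90.
rho = 13/100.
rho*m = 13/100*90 = 11.7.
k = floor(11.7) = 11.

11


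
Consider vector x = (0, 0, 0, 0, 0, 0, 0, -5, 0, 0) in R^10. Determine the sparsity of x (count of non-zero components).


Non-zero positions: [7].
Sparsity = 1.

1


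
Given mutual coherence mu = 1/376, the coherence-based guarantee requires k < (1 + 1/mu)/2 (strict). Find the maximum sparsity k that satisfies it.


1/mu = 376.
1 + 1/mu = 377.
(1 + 1/mu)/2 = 188.5 is not an integer, so k_max = floor(188.5) = 188.

188


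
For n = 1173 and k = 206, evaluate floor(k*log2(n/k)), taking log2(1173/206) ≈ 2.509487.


log2(n/k) = log2(1173/206) ≈ 2.509487.
k*log2(n/k) ≈ 206*2.509487 = 516.954322.
floor(516.954322) = 516.

516


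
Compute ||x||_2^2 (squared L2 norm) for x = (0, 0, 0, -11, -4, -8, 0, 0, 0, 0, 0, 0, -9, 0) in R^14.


Non-zero entries: [(3, -11), (4, -4), (5, -8), (12, -9)]
Squares: [121, 16, 64, 81]
||x||_2^2 = sum = 282.

282


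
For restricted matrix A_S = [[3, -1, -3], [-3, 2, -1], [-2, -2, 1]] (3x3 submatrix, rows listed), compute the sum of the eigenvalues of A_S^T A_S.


Sum of eigenvalues of A_S^T A_S = trace(A_S^T A_S) = sum of squared column norms of A_S.
A_S^T A_S diagonal: [22, 9, 11].
trace = 22 + 9 + 11 = 42.

42


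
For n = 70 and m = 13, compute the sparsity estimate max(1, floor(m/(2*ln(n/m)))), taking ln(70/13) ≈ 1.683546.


n/m = 70/13.
ln(n/m) ≈ 1.683546.
2*ln(n/m) ≈ 3.367092.
m/(2*ln(n/m)) ≈ 13/3.367092 ≈ 3.8609.
floor = 3.
k_max = max(1, 3) = 3.

3


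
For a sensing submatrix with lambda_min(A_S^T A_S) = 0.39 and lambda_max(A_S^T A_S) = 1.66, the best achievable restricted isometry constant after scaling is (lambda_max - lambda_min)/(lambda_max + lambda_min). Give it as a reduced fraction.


lambda_max - lambda_min = 1.66 - 0.39 = 1.27.
lambda_max + lambda_min = 1.66 + 0.39 = 2.05.
delta = 1.27/2.05 = 127/205.

127/205


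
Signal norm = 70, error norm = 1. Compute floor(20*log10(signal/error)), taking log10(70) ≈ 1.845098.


||x||/||e|| = 70/1 = 70.
log10(70) ≈ 1.845098.
20*log10(||x||/||e||) ≈ 20*1.845098 = 36.90196.
floor(36.90196) = 36.

36


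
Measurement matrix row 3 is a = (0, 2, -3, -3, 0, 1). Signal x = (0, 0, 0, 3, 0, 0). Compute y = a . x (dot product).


Non-zero terms: ['-3*3']
Products: [-9]
y = sum = -9.

-9


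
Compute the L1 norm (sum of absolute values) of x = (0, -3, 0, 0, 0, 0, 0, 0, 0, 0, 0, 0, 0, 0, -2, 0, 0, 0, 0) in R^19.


Non-zero entries: [(1, -3), (14, -2)]
Absolute values: [3, 2]
||x||_1 = sum = 5.

5


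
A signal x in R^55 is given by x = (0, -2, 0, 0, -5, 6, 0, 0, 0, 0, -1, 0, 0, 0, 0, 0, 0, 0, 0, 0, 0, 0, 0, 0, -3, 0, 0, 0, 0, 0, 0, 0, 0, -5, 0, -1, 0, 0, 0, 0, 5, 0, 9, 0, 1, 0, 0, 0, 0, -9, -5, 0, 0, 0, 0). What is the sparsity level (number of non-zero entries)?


Non-zero positions: [1, 4, 5, 10, 24, 33, 35, 40, 42, 44, 49, 50].
Sparsity = 12.

12


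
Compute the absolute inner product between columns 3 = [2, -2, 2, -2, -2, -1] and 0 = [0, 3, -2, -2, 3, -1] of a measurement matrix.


Inner product: 2*0 + -2*3 + 2*-2 + -2*-2 + -2*3 + -1*-1
Products: [0, -6, -4, 4, -6, 1]
Sum = -11.
|dot| = 11.

11


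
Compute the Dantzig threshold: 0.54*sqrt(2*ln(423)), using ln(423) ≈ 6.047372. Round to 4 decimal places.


ln(423) ≈ 6.047372.
2*ln(n) ≈ 12.094744.
sqrt(2*ln(n)) ≈ sqrt(12.094744) ≈ 3.47775.
threshold ≈ 0.54*3.47775 = 1.877985 ≈ 1.8780.

1.8780


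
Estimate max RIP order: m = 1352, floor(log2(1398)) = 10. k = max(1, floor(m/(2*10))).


floor(log2(1398)) = 10.
2*10 = 20.
m/(2*floor(log2(n))) = 1352/20 ≈ 67.6.
floor = 67.
k = max(1, 67) = 67.

67


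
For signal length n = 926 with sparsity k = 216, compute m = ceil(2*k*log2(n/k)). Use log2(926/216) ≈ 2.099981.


log2(n/k) = log2(926/216) ≈ 2.099981.
2*k*log2(n/k) ≈ 2*216*2.099981 = 907.191792.
m = ceil(907.191792) = 908.

908


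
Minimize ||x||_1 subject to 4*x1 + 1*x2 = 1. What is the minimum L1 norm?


Axis intercepts:
  x1 = 1/4, x2 = 0: L1 = 1/4
  x1 = 0, x2 = 1: L1 = 1
x* = (1/4, 0)
||x*||_1 = 1/4.

1/4


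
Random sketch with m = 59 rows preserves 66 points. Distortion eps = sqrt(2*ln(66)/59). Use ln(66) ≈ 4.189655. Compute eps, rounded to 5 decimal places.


ln(66) ≈ 4.189655.
2*ln(N)/m ≈ 2*4.189655/59 ≈ 0.1420222.
eps = sqrt(0.1420222) ≈ 0.3768583 ≈ 0.37686.

0.37686


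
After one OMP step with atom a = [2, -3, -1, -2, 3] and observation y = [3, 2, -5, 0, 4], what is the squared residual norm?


a^T a = 27.
a^T y = 17.
coeff = 17/27 = 17/27.
||r||^2 = 1169/27.

1169/27


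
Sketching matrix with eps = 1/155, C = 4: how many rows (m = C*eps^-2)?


1/eps = 155.
(1/eps)^2 = 24025.
m = 4*24025 = 96100.

96100


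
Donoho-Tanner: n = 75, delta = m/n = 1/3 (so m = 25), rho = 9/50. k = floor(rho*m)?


m = 1/3*75 = 25.
rho = 9/50.
rho*m = 9/50*25 = 4.5.
k = floor(4.5) = 4.

4


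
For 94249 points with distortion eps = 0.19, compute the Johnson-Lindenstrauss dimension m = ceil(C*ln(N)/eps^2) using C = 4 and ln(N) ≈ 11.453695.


ln(94249) ≈ 11.453695.
eps^2 = 0.19^2 = 0.0361.
C*ln(N)/eps^2 ≈ 4*11.453695/0.0361 ≈ 1269.1075.
m = ceil(1269.1075) = 1270.

1270


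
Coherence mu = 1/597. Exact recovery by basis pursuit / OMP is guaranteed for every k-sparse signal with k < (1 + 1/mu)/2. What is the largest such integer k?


1/mu = 597.
1 + 1/mu = 598.
(1 + 1/mu)/2 = 299 is an integer and the inequality is strict, so k_max = 299 - 1 = 298.

298


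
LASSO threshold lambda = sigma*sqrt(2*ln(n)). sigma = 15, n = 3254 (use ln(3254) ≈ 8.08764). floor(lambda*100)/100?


ln(3254) ≈ 8.08764.
2*ln(n) ≈ 16.17528.
sqrt(2*ln(n)) ≈ sqrt(16.17528) ≈ 4.02185.
lambda ≈ 15*4.02185 = 60.32775.
floor(lambda*100)/100 = 60.32.

60.32


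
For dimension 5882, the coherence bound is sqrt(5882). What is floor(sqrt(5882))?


76^2 = 5776 <= 5882 < 5929 = 77^2, so 76 <= sqrt(5882) < 77.
floor(sqrt(5882)) = 76.

76


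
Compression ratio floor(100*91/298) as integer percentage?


100*m/n = 100*91/298 ≈ 30.5369.
floor = 30.

30


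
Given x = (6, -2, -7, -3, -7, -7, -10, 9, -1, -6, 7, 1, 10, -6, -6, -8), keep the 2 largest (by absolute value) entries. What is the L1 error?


Sorted |x_i| descending: [10, 10, 9, 8, 7, 7, 7, 7, 6, 6, 6, 6, 3, 2, 1, 1]
Keep top 2: [10, 10]
Tail entries: [9, 8, 7, 7, 7, 7, 6, 6, 6, 6, 3, 2, 1, 1]
L1 error = sum of tail = 76.

76


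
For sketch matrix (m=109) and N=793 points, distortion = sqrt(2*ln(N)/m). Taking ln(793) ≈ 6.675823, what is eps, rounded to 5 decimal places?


ln(793) ≈ 6.675823.
2*ln(N)/m ≈ 2*6.675823/109 ≈ 0.12249217.
eps = sqrt(0.12249217) ≈ 0.3499888 ≈ 0.34999.

0.34999


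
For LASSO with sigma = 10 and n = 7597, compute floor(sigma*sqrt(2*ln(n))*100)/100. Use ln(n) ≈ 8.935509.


ln(7597) ≈ 8.935509.
2*ln(n) ≈ 17.871018.
sqrt(2*ln(n)) ≈ sqrt(17.871018) ≈ 4.227413.
lambda ≈ 10*4.227413 = 42.27413.
floor(lambda*100)/100 = 42.27.

42.27


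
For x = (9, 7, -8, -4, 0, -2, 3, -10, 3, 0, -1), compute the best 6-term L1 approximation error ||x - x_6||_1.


Sorted |x_i| descending: [10, 9, 8, 7, 4, 3, 3, 2, 1, 0, 0]
Keep top 6: [10, 9, 8, 7, 4, 3]
Tail entries: [3, 2, 1, 0, 0]
L1 error = sum of tail = 6.

6


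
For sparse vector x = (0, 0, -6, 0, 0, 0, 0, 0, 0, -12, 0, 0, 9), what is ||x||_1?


Non-zero entries: [(2, -6), (9, -12), (12, 9)]
Absolute values: [6, 12, 9]
||x||_1 = sum = 27.

27


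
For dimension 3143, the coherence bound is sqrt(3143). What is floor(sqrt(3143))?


56^2 = 3136 <= 3143 < 3249 = 57^2, so 56 <= sqrt(3143) < 57.
floor(sqrt(3143)) = 56.

56


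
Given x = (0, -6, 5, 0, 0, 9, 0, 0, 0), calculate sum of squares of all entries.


Non-zero entries: [(1, -6), (2, 5), (5, 9)]
Squares: [36, 25, 81]
||x||_2^2 = sum = 142.

142


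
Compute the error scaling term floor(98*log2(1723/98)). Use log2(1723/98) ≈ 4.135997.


log2(n/k) = log2(1723/98) ≈ 4.135997.
k*log2(n/k) ≈ 98*4.135997 = 405.327706.
floor(405.327706) = 405.

405


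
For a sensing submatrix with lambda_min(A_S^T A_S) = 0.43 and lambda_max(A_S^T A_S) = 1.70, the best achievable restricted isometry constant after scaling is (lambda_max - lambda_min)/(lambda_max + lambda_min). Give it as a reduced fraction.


lambda_max - lambda_min = 1.70 - 0.43 = 1.27.
lambda_max + lambda_min = 1.70 + 0.43 = 2.13.
delta = 1.27/2.13 = 127/213.

127/213


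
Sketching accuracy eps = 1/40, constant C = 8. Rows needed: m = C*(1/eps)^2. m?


1/eps = 40.
(1/eps)^2 = 1600.
m = 8*1600 = 12800.

12800


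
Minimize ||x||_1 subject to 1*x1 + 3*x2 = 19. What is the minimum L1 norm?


Axis intercepts:
  x1 = 19, x2 = 0: L1 = 19
  x1 = 0, x2 = 19/3: L1 = 19/3
x* = (0, 19/3)
||x*||_1 = 19/3.

19/3


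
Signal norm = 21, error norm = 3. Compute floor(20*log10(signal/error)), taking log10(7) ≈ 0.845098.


||x||/||e|| = 21/3 = 7.
log10(7) ≈ 0.845098.
20*log10(||x||/||e||) ≈ 20*0.845098 = 16.90196.
floor(16.90196) = 16.

16


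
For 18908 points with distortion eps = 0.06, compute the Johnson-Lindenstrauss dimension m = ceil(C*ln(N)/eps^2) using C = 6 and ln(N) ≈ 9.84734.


ln(18908) ≈ 9.84734.
eps^2 = 0.06^2 = 0.0036.
C*ln(N)/eps^2 ≈ 6*9.84734/0.0036 ≈ 16412.2333.
m = ceil(16412.2333) = 16413.

16413


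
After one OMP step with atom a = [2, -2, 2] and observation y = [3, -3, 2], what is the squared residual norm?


a^T a = 12.
a^T y = 16.
coeff = 16/12 = 4/3.
||r||^2 = 2/3.

2/3


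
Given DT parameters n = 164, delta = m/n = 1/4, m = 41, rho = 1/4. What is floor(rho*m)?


m = 1/4*164 = 41.
rho = 1/4.
rho*m = 1/4*41 = 10.25.
k = floor(10.25) = 10.

10


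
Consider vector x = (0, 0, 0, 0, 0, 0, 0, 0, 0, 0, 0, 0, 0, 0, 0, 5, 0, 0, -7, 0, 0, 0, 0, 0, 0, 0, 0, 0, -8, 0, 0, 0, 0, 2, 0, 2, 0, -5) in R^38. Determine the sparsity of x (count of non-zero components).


Non-zero positions: [15, 18, 28, 33, 35, 37].
Sparsity = 6.

6


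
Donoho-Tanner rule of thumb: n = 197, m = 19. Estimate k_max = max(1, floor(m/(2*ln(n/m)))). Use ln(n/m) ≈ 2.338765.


n/m = 197/19.
ln(n/m) ≈ 2.338765.
2*ln(n/m) ≈ 4.67753.
m/(2*ln(n/m)) ≈ 19/4.67753 ≈ 4.062.
floor = 4.
k_max = max(1, 4) = 4.

4


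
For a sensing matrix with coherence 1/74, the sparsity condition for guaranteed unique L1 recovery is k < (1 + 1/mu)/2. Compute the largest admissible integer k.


1/mu = 74.
1 + 1/mu = 75.
(1 + 1/mu)/2 = 37.5 is not an integer, so k_max = floor(37.5) = 37.

37


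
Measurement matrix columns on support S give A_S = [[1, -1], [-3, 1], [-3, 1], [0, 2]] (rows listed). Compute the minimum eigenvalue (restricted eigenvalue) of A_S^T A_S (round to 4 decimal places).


A_S^T A_S = [[19, -7], [-7, 7]].
trace = 26.
det = 84.
disc = trace^2 - 4*det = 676 - 4*84 = 340.
sqrt(340) ≈ 18.439089.
lam_min = (26 - sqrt(340))/2 ≈ (26 - 18.439089)/2 = 3.7804555 ≈ 3.7805.

3.7805


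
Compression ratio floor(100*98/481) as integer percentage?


100*m/n = 100*98/481 ≈ 20.3742.
floor = 20.

20


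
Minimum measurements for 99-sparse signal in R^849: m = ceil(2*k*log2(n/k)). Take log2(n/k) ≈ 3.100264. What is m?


log2(n/k) = log2(849/99) ≈ 3.100264.
2*k*log2(n/k) ≈ 2*99*3.100264 = 613.852272.
m = ceil(613.852272) = 614.

614


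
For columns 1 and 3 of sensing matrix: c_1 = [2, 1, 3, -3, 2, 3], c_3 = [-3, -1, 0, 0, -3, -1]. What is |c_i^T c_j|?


Inner product: 2*-3 + 1*-1 + 3*0 + -3*0 + 2*-3 + 3*-1
Products: [-6, -1, 0, 0, -6, -3]
Sum = -16.
|dot| = 16.

16


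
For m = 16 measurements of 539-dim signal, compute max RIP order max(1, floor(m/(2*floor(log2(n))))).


floor(log2(539)) = 9.
2*9 = 18.
m/(2*floor(log2(n))) = 16/18 ≈ 0.8889.
floor = 0.
k = max(1, 0) = 1.

1


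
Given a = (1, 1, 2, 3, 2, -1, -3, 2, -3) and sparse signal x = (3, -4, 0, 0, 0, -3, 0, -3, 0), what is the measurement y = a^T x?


Non-zero terms: ['1*3', '1*-4', '-1*-3', '2*-3']
Products: [3, -4, 3, -6]
y = sum = -4.

-4


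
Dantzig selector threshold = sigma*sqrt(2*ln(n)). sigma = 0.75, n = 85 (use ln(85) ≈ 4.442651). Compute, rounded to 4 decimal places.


ln(85) ≈ 4.442651.
2*ln(n) ≈ 8.885302.
sqrt(2*ln(n)) ≈ sqrt(8.885302) ≈ 2.980822.
threshold ≈ 0.75*2.980822 = 2.2356165 ≈ 2.2356.

2.2356


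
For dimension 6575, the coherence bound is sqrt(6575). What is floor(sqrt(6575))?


81^2 = 6561 <= 6575 < 6724 = 82^2, so 81 <= sqrt(6575) < 82.
floor(sqrt(6575)) = 81.

81


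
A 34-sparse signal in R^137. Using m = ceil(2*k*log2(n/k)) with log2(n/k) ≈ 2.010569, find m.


log2(n/k) = log2(137/34) ≈ 2.010569.
2*k*log2(n/k) ≈ 2*34*2.010569 = 136.718692.
m = ceil(136.718692) = 137.

137


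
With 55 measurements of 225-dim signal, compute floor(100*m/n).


100*m/n = 100*55/225 ≈ 24.4444.
floor = 24.

24


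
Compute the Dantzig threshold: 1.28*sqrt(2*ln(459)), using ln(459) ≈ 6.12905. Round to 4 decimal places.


ln(459) ≈ 6.12905.
2*ln(n) ≈ 12.2581.
sqrt(2*ln(n)) ≈ sqrt(12.2581) ≈ 3.501157.
threshold ≈ 1.28*3.501157 = 4.48148096 ≈ 4.4815.

4.4815


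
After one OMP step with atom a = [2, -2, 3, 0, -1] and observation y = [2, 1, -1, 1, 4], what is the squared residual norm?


a^T a = 18.
a^T y = -5.
coeff = -5/18 = -5/18.
||r||^2 = 389/18.

389/18


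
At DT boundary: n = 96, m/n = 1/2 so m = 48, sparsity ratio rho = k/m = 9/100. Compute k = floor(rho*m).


m = 1/2*96 = 48.
rho = 9/100.
rho*m = 9/100*48 = 4.32.
k = floor(4.32) = 4.

4


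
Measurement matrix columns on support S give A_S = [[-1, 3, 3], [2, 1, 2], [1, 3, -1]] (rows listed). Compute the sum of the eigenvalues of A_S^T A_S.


Sum of eigenvalues of A_S^T A_S = trace(A_S^T A_S) = sum of squared column norms of A_S.
A_S^T A_S diagonal: [6, 19, 14].
trace = 6 + 19 + 14 = 39.

39


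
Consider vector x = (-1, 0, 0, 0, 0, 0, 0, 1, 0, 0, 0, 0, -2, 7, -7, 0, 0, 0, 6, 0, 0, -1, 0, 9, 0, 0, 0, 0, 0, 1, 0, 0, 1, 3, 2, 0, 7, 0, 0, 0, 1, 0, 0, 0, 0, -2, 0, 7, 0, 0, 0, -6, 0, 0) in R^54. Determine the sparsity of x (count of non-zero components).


Non-zero positions: [0, 7, 12, 13, 14, 18, 21, 23, 29, 32, 33, 34, 36, 40, 45, 47, 51].
Sparsity = 17.

17


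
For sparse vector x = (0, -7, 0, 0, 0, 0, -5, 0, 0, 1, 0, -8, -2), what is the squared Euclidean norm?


Non-zero entries: [(1, -7), (6, -5), (9, 1), (11, -8), (12, -2)]
Squares: [49, 25, 1, 64, 4]
||x||_2^2 = sum = 143.

143


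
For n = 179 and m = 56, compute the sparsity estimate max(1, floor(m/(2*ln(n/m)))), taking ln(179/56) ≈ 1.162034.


n/m = 179/56.
ln(n/m) ≈ 1.162034.
2*ln(n/m) ≈ 2.324068.
m/(2*ln(n/m)) ≈ 56/2.324068 ≈ 24.0957.
floor = 24.
k_max = max(1, 24) = 24.

24


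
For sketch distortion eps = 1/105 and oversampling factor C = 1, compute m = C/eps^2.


1/eps = 105.
(1/eps)^2 = 11025.
m = 1*11025 = 11025.

11025


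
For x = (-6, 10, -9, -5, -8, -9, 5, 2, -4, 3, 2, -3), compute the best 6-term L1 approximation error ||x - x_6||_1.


Sorted |x_i| descending: [10, 9, 9, 8, 6, 5, 5, 4, 3, 3, 2, 2]
Keep top 6: [10, 9, 9, 8, 6, 5]
Tail entries: [5, 4, 3, 3, 2, 2]
L1 error = sum of tail = 19.

19


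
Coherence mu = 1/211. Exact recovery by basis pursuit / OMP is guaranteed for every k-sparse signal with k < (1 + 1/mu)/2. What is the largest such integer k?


1/mu = 211.
1 + 1/mu = 212.
(1 + 1/mu)/2 = 106 is an integer and the inequality is strict, so k_max = 106 - 1 = 105.

105


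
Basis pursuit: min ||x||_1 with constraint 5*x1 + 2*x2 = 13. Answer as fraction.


Axis intercepts:
  x1 = 13/5, x2 = 0: L1 = 13/5
  x1 = 0, x2 = 13/2: L1 = 13/2
x* = (13/5, 0)
||x*||_1 = 13/5.

13/5


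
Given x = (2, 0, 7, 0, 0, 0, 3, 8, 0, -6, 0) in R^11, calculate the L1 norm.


Non-zero entries: [(0, 2), (2, 7), (6, 3), (7, 8), (9, -6)]
Absolute values: [2, 7, 3, 8, 6]
||x||_1 = sum = 26.

26


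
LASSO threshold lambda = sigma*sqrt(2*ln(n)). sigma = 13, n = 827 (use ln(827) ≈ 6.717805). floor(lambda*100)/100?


ln(827) ≈ 6.717805.
2*ln(n) ≈ 13.43561.
sqrt(2*ln(n)) ≈ sqrt(13.43561) ≈ 3.665462.
lambda ≈ 13*3.665462 = 47.651006.
floor(lambda*100)/100 = 47.65.

47.65


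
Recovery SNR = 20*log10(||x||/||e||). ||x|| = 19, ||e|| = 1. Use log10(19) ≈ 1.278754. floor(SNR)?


||x||/||e|| = 19/1 = 19.
log10(19) ≈ 1.278754.
20*log10(||x||/||e||) ≈ 20*1.278754 = 25.57508.
floor(25.57508) = 25.

25


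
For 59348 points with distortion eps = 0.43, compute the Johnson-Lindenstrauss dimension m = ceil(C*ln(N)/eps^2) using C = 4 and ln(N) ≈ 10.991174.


ln(59348) ≈ 10.991174.
eps^2 = 0.43^2 = 0.1849.
C*ln(N)/eps^2 ≈ 4*10.991174/0.1849 ≈ 237.7755.
m = ceil(237.7755) = 238.

238


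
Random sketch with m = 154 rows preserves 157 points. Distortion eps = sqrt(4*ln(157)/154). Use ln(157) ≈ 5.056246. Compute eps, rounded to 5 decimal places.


ln(157) ≈ 5.056246.
4*ln(N)/m ≈ 4*5.056246/154 ≈ 0.13133106.
eps = sqrt(0.13133106) ≈ 0.3623963 ≈ 0.36240.

0.36240
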